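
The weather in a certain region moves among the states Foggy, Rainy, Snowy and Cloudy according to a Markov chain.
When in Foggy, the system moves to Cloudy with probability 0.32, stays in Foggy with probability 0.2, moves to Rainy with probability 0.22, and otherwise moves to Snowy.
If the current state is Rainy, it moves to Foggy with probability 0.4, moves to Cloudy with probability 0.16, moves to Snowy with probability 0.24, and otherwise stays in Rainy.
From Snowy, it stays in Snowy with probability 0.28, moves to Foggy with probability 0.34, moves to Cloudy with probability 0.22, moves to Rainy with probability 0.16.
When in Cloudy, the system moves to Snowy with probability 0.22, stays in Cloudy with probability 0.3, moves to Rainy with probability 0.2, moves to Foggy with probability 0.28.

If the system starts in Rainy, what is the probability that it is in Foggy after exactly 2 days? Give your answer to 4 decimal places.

0.2864

Propagate the distribution vector 2 days from Rainy.
After 0 days: (0.0000, 1.0000, 0.0000, 0.0000)
After 1 day: (0.4000, 0.2000, 0.2400, 0.1600)
After 2 days: (0.2864, 0.1984, 0.2544, 0.2608)
P(in Foggy after 2 days) = 0.2864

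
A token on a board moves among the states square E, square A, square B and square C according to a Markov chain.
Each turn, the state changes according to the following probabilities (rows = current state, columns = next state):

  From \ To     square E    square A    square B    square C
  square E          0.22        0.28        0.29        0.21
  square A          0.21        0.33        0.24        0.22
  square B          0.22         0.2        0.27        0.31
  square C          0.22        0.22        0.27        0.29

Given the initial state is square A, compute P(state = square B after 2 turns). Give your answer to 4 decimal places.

Propagate the distribution vector 2 turns from square A.
After 0 turns: (0.0000, 1.0000, 0.0000, 0.0000)
After 1 turn: (0.2100, 0.3300, 0.2400, 0.2200)
After 2 turns: (0.2167, 0.2641, 0.2643, 0.2549)
P(in square B after 2 turns) = 0.2643

0.2643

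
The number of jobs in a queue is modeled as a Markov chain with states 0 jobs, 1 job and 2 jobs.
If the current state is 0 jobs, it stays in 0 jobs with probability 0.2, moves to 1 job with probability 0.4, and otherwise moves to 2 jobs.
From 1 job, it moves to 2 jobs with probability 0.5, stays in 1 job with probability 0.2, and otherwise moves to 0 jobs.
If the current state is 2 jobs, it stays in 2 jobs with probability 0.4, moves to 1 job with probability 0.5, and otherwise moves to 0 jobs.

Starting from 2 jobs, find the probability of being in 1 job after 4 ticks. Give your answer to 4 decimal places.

0.3680

Propagate the distribution vector 4 ticks from 2 jobs.
After 0 ticks: (0.0000, 0.0000, 1.0000)
After 1 tick: (0.1000, 0.5000, 0.4000)
After 2 ticks: (0.2100, 0.3400, 0.4500)
After 3 ticks: (0.1890, 0.3770, 0.4340)
After 4 ticks: (0.1943, 0.3680, 0.4377)
P(in 1 job after 4 ticks) = 0.3680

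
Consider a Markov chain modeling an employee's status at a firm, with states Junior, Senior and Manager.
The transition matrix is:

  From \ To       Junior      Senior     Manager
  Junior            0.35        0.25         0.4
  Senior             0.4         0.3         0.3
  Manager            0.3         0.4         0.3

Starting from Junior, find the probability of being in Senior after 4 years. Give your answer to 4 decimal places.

Propagate the distribution vector 4 years from Junior.
After 0 years: (1.0000, 0.0000, 0.0000)
After 1 year: (0.3500, 0.2500, 0.4000)
After 2 years: (0.3425, 0.3225, 0.3350)
After 3 years: (0.3494, 0.3164, 0.3343)
After 4 years: (0.3491, 0.3160, 0.3349)
P(in Senior after 4 years) = 0.3160

0.3160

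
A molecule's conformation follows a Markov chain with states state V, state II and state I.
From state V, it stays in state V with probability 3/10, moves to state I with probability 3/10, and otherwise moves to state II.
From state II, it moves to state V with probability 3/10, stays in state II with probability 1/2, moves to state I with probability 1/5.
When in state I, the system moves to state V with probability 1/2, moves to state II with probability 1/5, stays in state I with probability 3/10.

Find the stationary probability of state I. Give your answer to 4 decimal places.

Let the stationary distribution be π with π = πP and π_1 + π_2 + π_3 = 1.
π_1 = 0.3·π_1 + 0.3·π_2 + 0.5·π_3
π_2 = 0.4·π_1 + 0.5·π_2 + 0.2·π_3
Solving with the normalization constraint gives π = (0.3523, 0.3864, 0.2614).
So the stationary probability of state I is 0.2614.

0.2614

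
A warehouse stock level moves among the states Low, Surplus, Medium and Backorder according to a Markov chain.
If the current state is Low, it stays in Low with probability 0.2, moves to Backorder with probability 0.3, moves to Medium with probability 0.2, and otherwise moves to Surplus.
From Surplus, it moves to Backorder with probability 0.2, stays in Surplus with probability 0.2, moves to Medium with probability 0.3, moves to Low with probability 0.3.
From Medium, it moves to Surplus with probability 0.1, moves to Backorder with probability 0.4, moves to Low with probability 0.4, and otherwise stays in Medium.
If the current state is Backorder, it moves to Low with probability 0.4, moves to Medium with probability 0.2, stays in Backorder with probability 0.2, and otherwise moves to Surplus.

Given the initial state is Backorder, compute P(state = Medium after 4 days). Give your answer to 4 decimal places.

0.2008

Propagate the distribution vector 4 days from Backorder.
After 0 days: (0.0000, 0.0000, 0.0000, 1.0000)
After 1 day: (0.4000, 0.2000, 0.2000, 0.2000)
After 2 days: (0.3000, 0.2200, 0.2000, 0.2800)
After 3 days: (0.3180, 0.2100, 0.2020, 0.2700)
After 4 days: (0.3154, 0.2116, 0.2008, 0.2722)
P(in Medium after 4 days) = 0.2008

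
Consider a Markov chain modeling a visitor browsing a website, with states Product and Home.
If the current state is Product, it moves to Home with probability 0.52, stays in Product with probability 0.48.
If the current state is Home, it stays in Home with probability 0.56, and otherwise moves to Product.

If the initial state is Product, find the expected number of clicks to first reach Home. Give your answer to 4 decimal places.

1.9231

Let t(s) be the expected number of clicks to first reach Home from state s, with t(Home) = 0. Conditioning on the first click:
t(Product) = 1 + 0.48·t(Product)
Solving: t(Product) = 1.9231.
Expected clicks from Product to Home: 1.9231.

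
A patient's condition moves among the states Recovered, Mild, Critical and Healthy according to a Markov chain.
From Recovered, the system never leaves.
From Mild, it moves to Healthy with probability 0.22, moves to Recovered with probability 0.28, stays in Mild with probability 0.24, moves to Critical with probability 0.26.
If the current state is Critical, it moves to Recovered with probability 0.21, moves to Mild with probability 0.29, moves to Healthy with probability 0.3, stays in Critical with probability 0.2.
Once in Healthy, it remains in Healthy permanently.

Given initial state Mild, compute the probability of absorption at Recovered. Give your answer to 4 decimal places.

Let h(s) be the probability of absorption at Recovered starting from transient state s. Then h(Recovered) = 1 and h(Healthy) = 0. By first-step analysis:
h(Mild) = 0.28·1 + 0.24·h(Mild) + 0.26·h(Critical) + 0.22·0
h(Critical) = 0.21·1 + 0.29·h(Mild) + 0.2·h(Critical) + 0.3·0
Solving: h(Mild) = 0.5231, h(Critical) = 0.4521.
Starting from Mild, the probability is 0.5231.

0.5231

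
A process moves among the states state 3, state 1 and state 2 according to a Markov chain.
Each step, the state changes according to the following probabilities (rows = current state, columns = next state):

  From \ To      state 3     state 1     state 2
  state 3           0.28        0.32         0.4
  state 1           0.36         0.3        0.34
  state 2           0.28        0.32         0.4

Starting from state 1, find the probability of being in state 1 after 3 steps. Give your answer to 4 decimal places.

0.3137

Propagate the distribution vector 3 steps from state 1.
After 0 steps: (0.0000, 1.0000, 0.0000)
After 1 step: (0.3600, 0.3000, 0.3400)
After 2 steps: (0.3040, 0.3140, 0.3820)
After 3 steps: (0.3051, 0.3137, 0.3812)
P(in state 1 after 3 steps) = 0.3137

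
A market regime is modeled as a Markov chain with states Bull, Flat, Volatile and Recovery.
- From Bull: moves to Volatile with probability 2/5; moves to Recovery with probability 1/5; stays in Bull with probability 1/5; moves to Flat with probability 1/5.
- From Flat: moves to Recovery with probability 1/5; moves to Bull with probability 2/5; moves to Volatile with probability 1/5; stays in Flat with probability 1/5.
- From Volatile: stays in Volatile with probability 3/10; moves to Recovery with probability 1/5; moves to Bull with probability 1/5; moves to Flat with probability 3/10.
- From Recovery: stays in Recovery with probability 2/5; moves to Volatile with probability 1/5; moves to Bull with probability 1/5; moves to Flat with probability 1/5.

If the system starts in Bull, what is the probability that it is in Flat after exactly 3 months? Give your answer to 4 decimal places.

0.2280

Propagate the distribution vector 3 months from Bull.
After 0 months: (1.0000, 0.0000, 0.0000, 0.0000)
After 1 month: (0.2000, 0.2000, 0.4000, 0.2000)
After 2 months: (0.2400, 0.2400, 0.2800, 0.2400)
After 3 months: (0.2480, 0.2280, 0.2760, 0.2480)
P(in Flat after 3 months) = 0.2280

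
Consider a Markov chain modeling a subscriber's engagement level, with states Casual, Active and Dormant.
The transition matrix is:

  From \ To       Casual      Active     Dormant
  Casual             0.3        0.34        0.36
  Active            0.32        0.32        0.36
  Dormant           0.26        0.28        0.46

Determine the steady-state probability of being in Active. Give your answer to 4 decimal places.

Let the stationary distribution be π with π = πP and π_1 + π_2 + π_3 = 1.
π_1 = 0.3·π_1 + 0.32·π_2 + 0.26·π_3
π_2 = 0.34·π_1 + 0.32·π_2 + 0.28·π_3
Solving with the normalization constraint gives π = (0.2902, 0.3098, 0.4000).
So the stationary probability of Active is 0.3098.

0.3098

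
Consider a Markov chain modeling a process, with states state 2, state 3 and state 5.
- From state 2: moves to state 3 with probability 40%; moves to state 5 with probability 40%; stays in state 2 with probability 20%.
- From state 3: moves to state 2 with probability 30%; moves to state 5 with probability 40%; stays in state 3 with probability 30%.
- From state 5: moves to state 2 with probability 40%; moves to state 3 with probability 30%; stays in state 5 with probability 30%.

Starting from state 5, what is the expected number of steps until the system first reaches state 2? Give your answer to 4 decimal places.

Let t(s) be the expected number of steps to first reach state 2 from state s, with t(state 2) = 0. Conditioning on the first step:
t(state 3) = 1 + 0.3·t(state 3) + 0.4·t(state 5)
t(state 5) = 1 + 0.3·t(state 3) + 0.3·t(state 5)
Solving: t(state 3) = 2.9730, t(state 5) = 2.7027.
Expected steps from state 5 to state 2: 2.7027.

2.7027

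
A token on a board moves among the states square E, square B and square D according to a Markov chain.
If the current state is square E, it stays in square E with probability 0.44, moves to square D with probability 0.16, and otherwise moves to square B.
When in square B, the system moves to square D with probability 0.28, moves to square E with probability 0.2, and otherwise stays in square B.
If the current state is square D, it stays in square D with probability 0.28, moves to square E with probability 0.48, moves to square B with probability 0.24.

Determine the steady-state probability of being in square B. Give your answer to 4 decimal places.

0.4113

Let the stationary distribution be π with π = πP and π_1 + π_2 + π_3 = 1.
π_1 = 0.44·π_1 + 0.2·π_2 + 0.48·π_3
π_2 = 0.4·π_1 + 0.52·π_2 + 0.24·π_3
Solving with the normalization constraint gives π = (0.3508, 0.4113, 0.2379).
So the stationary probability of square B is 0.4113.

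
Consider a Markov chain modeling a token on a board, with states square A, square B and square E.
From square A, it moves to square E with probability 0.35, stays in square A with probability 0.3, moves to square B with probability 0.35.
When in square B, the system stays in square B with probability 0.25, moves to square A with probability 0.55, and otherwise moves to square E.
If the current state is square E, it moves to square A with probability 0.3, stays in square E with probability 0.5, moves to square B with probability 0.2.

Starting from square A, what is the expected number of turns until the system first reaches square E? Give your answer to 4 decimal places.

Let t(s) be the expected number of turns to first reach square E from state s, with t(square E) = 0. Conditioning on the first turn:
t(square A) = 1 + 0.3·t(square A) + 0.35·t(square B)
t(square B) = 1 + 0.55·t(square A) + 0.25·t(square B)
Solving: t(square A) = 3.3083, t(square B) = 3.7594.
Expected turns from square A to square E: 3.3083.

3.3083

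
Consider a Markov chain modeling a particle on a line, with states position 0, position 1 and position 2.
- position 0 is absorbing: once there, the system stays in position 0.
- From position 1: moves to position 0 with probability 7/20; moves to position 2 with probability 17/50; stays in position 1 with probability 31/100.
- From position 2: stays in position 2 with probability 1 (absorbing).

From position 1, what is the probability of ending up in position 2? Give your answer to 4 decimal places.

0.4928

Let h(s) be the probability of absorption at position 2 starting from transient state s. Then h(position 2) = 1 and h(position 0) = 0. By first-step analysis:
h(position 1) = 0.35·0 + 0.31·h(position 1) + 0.34·1
Solving: h(position 1) = 0.4928.
Starting from position 1, the probability is 0.4928.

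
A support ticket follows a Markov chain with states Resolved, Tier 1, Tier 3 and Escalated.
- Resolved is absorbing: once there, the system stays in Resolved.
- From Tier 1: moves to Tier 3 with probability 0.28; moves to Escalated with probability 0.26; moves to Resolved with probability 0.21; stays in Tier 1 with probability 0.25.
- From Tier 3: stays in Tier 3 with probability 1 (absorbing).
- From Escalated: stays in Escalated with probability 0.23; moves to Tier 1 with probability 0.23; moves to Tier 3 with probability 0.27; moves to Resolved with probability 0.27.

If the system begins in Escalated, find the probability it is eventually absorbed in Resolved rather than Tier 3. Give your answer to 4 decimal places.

Let h(s) be the probability of absorption at Resolved starting from transient state s. Then h(Resolved) = 1 and h(Tier 3) = 0. By first-step analysis:
h(Tier 1) = 0.21·1 + 0.25·h(Tier 1) + 0.28·0 + 0.26·h(Escalated)
h(Escalated) = 0.27·1 + 0.23·h(Tier 1) + 0.27·0 + 0.23·h(Escalated)
Solving: h(Tier 1) = 0.4479, h(Escalated) = 0.4845.
Starting from Escalated, the probability is 0.4845.

0.4845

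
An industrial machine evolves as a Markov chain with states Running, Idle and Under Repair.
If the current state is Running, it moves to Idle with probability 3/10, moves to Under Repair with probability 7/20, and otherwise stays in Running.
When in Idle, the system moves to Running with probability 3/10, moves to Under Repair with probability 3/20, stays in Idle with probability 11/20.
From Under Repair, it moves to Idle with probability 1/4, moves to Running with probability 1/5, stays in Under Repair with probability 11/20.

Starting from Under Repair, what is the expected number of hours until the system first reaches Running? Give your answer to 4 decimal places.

4.2424

Let t(s) be the expected number of hours to first reach Running from state s, with t(Running) = 0. Conditioning on the first hour:
t(Idle) = 1 + 0.55·t(Idle) + 0.15·t(Under Repair)
t(Under Repair) = 1 + 0.25·t(Idle) + 0.55·t(Under Repair)
Solving: t(Idle) = 3.6364, t(Under Repair) = 4.2424.
Expected hours from Under Repair to Running: 4.2424.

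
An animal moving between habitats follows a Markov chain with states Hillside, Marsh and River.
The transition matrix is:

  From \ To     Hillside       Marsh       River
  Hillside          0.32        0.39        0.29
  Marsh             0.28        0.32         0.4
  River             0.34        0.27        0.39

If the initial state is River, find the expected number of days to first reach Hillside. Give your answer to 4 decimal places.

Let t(s) be the expected number of days to first reach Hillside from state s, with t(Hillside) = 0. Conditioning on the first day:
t(Marsh) = 1 + 0.32·t(Marsh) + 0.4·t(River)
t(River) = 1 + 0.27·t(Marsh) + 0.39·t(River)
Solving: t(Marsh) = 3.2920, t(River) = 3.0965.
Expected days from River to Hillside: 3.0965.

3.0965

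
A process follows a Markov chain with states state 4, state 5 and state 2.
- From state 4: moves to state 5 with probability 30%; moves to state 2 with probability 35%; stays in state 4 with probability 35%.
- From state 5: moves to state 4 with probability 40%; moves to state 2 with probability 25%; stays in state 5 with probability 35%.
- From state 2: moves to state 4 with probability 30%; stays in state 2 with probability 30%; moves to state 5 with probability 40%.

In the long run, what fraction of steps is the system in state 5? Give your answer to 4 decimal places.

0.3474

Let the stationary distribution be π with π = πP and π_1 + π_2 + π_3 = 1.
π_1 = 0.35·π_1 + 0.4·π_2 + 0.3·π_3
π_2 = 0.3·π_1 + 0.35·π_2 + 0.4·π_3
Solving with the normalization constraint gives π = (0.3524, 0.3474, 0.3002).
So the stationary probability of state 5 is 0.3474.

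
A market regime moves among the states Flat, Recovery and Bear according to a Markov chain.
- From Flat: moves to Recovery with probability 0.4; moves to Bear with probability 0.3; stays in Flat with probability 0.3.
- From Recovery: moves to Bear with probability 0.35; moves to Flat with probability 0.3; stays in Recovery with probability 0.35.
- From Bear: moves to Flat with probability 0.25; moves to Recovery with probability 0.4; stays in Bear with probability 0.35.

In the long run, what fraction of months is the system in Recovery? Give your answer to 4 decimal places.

Let the stationary distribution be π with π = πP and π_1 + π_2 + π_3 = 1.
π_1 = 0.3·π_1 + 0.3·π_2 + 0.25·π_3
π_2 = 0.4·π_1 + 0.35·π_2 + 0.4·π_3
Solving with the normalization constraint gives π = (0.2832, 0.3810, 0.3358).
So the stationary probability of Recovery is 0.3810.

0.3810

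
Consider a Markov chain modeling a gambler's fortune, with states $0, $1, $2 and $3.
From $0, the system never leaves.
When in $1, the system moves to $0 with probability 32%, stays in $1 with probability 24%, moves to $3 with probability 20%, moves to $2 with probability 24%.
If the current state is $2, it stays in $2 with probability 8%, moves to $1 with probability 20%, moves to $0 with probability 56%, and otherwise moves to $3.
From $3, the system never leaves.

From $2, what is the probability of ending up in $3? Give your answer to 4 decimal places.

Let h(s) be the probability of absorption at $3 starting from transient state s. Then h($3) = 1 and h($0) = 0. By first-step analysis:
h($1) = 0.32·0 + 0.24·h($1) + 0.24·h($2) + 0.2·1
h($2) = 0.56·0 + 0.2·h($1) + 0.08·h($2) + 0.16·1
Solving: h($1) = 0.3415, h($2) = 0.2482.
Starting from $2, the probability is 0.2482.

0.2482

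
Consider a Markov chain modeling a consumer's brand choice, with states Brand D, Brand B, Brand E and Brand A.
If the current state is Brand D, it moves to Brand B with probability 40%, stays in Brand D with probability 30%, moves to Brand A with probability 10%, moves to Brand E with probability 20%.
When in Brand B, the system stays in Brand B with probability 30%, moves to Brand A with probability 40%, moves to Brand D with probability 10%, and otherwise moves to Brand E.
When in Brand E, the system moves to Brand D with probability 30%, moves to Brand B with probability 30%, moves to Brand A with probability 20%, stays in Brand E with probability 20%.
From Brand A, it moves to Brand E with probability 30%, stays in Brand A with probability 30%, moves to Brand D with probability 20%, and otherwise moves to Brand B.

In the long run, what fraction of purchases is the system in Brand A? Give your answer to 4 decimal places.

Let the stationary distribution be π with π = πP and π_1 + π_2 + π_3 + π_4 = 1.
π_1 = 0.3·π_1 + 0.1·π_2 + 0.3·π_3 + 0.2·π_4
π_2 = 0.4·π_1 + 0.3·π_2 + 0.3·π_3 + 0.2·π_4
π_3 = 0.2·π_1 + 0.2·π_2 + 0.2·π_3 + 0.3·π_4
Solving with the normalization constraint gives π = (0.2146, 0.2951, 0.2264, 0.2639).
So the stationary probability of Brand A is 0.2639.

0.2639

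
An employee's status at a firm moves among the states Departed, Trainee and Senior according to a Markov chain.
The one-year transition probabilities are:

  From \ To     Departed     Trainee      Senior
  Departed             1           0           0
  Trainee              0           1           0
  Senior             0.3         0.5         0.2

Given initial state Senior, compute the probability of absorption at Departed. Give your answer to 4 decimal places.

Let h(s) be the probability of absorption at Departed starting from transient state s. Then h(Departed) = 1 and h(Trainee) = 0. By first-step analysis:
h(Senior) = 0.3·1 + 0.5·0 + 0.2·h(Senior)
Solving: h(Senior) = 0.3750.
Starting from Senior, the probability is 0.3750.

0.3750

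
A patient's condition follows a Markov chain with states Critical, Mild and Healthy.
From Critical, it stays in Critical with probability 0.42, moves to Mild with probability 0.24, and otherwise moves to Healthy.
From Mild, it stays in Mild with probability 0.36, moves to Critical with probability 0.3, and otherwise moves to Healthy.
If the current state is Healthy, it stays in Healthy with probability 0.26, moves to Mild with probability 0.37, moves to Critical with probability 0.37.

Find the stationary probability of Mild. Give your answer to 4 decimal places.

Let the stationary distribution be π with π = πP and π_1 + π_2 + π_3 = 1.
π_1 = 0.42·π_1 + 0.3·π_2 + 0.37·π_3
π_2 = 0.24·π_1 + 0.36·π_2 + 0.37·π_3
Solving with the normalization constraint gives π = (0.3660, 0.3192, 0.3148).
So the stationary probability of Mild is 0.3192.

0.3192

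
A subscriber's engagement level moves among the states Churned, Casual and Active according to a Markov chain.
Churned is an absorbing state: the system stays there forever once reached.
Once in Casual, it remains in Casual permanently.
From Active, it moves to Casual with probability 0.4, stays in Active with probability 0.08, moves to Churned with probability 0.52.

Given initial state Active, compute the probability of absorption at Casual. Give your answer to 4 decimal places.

Let h(s) be the probability of absorption at Casual starting from transient state s. Then h(Casual) = 1 and h(Churned) = 0. By first-step analysis:
h(Active) = 0.52·0 + 0.4·1 + 0.08·h(Active)
Solving: h(Active) = 0.4348.
Starting from Active, the probability is 0.4348.

0.4348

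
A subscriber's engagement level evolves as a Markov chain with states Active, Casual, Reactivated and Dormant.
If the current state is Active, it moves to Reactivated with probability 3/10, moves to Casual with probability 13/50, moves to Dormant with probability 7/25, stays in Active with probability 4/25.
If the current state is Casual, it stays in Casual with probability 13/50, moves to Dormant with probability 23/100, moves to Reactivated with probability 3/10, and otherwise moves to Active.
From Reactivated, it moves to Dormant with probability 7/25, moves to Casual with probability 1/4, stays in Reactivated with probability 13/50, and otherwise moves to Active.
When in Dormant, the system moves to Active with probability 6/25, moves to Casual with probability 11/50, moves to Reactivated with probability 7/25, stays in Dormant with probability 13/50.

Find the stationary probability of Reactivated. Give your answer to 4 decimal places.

Let the stationary distribution be π with π = πP and π_1 + π_2 + π_3 + π_4 = 1.
π_1 = 0.16·π_1 + 0.21·π_2 + 0.21·π_3 + 0.24·π_4
π_2 = 0.26·π_1 + 0.26·π_2 + 0.25·π_3 + 0.22·π_4
π_3 = 0.3·π_1 + 0.3·π_2 + 0.26·π_3 + 0.28·π_4
Solving with the normalization constraint gives π = (0.2075, 0.2467, 0.2834, 0.2624).
So the stationary probability of Reactivated is 0.2834.

0.2834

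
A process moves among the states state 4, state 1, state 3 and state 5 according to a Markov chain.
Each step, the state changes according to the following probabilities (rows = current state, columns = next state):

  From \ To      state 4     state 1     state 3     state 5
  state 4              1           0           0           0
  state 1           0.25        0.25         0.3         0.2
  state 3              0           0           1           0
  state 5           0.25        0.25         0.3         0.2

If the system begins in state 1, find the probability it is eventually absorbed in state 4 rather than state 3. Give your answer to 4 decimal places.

Let h(s) be the probability of absorption at state 4 starting from transient state s. Then h(state 4) = 1 and h(state 3) = 0. By first-step analysis:
h(state 1) = 0.25·1 + 0.25·h(state 1) + 0.3·0 + 0.2·h(state 5)
h(state 5) = 0.25·1 + 0.25·h(state 1) + 0.3·0 + 0.2·h(state 5)
Solving: h(state 1) = 0.4545, h(state 5) = 0.4545.
Starting from state 1, the probability is 0.4545.

0.4545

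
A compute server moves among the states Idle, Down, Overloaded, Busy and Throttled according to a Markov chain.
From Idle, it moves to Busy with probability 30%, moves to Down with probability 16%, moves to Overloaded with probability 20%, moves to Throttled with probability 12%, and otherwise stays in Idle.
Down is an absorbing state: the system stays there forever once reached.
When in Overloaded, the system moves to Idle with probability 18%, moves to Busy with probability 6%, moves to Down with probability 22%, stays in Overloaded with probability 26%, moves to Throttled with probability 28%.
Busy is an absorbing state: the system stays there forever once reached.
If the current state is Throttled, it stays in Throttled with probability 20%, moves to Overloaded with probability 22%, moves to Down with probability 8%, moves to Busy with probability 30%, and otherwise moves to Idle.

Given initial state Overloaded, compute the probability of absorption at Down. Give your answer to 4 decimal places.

0.5216

Let h(s) be the probability of absorption at Down starting from transient state s. Then h(Down) = 1 and h(Busy) = 0. By first-step analysis:
h(Idle) = 0.22·h(Idle) + 0.16·1 + 0.2·h(Overloaded) + 0.3·0 + 0.12·h(Throttled)
h(Overloaded) = 0.18·h(Idle) + 0.22·1 + 0.26·h(Overloaded) + 0.06·0 + 0.28·h(Throttled)
h(Throttled) = 0.2·h(Idle) + 0.08·1 + 0.22·h(Overloaded) + 0.3·0 + 0.2·h(Throttled)
Solving: h(Idle) = 0.3914, h(Overloaded) = 0.5216, h(Throttled) = 0.3413.
Starting from Overloaded, the probability is 0.5216.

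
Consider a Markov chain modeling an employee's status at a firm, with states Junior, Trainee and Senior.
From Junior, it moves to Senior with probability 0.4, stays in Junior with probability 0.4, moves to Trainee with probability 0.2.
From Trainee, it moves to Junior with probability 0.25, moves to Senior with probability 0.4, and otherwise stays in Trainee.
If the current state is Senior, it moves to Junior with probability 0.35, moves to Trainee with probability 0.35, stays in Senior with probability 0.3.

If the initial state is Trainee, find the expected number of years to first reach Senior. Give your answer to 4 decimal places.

2.5000

Let t(s) be the expected number of years to first reach Senior from state s, with t(Senior) = 0. Conditioning on the first year:
t(Junior) = 1 + 0.4·t(Junior) + 0.2·t(Trainee)
t(Trainee) = 1 + 0.25·t(Junior) + 0.35·t(Trainee)
Solving: t(Junior) = 2.5000, t(Trainee) = 2.5000.
Expected years from Trainee to Senior: 2.5000.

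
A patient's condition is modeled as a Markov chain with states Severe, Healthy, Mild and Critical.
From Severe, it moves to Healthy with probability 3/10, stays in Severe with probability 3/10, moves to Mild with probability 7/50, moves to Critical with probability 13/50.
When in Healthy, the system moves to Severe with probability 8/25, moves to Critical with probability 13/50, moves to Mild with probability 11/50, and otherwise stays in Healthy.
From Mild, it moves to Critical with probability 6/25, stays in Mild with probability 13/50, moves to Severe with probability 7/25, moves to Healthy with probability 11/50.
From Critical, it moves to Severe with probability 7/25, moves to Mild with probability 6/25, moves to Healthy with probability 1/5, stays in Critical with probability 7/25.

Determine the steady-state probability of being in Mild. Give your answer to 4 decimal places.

Let the stationary distribution be π with π = πP and π_1 + π_2 + π_3 + π_4 = 1.
π_1 = 0.3·π_1 + 0.32·π_2 + 0.28·π_3 + 0.28·π_4
π_2 = 0.3·π_1 + 0.2·π_2 + 0.22·π_3 + 0.2·π_4
π_3 = 0.14·π_1 + 0.22·π_2 + 0.26·π_3 + 0.24·π_4
Solving with the normalization constraint gives π = (0.2953, 0.2337, 0.2100, 0.2610).
So the stationary probability of Mild is 0.2100.

0.2100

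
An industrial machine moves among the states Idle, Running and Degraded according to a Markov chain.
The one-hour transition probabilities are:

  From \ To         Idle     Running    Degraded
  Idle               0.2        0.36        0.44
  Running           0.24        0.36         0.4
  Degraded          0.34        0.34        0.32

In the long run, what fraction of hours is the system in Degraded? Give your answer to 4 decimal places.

Let the stationary distribution be π with π = πP and π_1 + π_2 + π_3 = 1.
π_1 = 0.2·π_1 + 0.24·π_2 + 0.34·π_3
π_2 = 0.36·π_1 + 0.36·π_2 + 0.34·π_3
Solving with the normalization constraint gives π = (0.2673, 0.3524, 0.3803).
So the stationary probability of Degraded is 0.3803.

0.3803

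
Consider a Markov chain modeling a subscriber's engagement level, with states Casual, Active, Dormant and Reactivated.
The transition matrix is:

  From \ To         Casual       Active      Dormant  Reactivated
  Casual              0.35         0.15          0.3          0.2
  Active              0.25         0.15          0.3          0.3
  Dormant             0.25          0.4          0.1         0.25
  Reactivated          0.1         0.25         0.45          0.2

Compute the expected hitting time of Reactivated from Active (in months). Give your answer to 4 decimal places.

Let t(s) be the expected number of months to first reach Reactivated from state s, with t(Reactivated) = 0. Conditioning on the first month:
t(Casual) = 1 + 0.35·t(Casual) + 0.15·t(Active) + 0.3·t(Dormant)
t(Active) = 1 + 0.25·t(Casual) + 0.15·t(Active) + 0.3·t(Dormant)
t(Dormant) = 1 + 0.25·t(Casual) + 0.4·t(Active) + 0.1·t(Dormant)
Solving: t(Casual) = 4.2781, t(Active) = 3.8503, t(Dormant) = 4.0107.
Expected months from Active to Reactivated: 3.8503.

3.8503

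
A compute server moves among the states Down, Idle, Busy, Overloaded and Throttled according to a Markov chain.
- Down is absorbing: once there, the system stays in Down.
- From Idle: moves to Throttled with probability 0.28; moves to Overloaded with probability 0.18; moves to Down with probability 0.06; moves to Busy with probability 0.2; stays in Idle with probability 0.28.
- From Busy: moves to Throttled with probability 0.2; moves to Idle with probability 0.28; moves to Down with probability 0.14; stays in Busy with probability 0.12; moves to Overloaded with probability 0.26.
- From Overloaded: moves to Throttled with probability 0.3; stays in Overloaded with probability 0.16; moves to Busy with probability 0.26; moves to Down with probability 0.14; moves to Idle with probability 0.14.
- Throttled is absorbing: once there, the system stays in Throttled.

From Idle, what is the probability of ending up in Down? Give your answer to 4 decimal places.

Let h(s) be the probability of absorption at Down starting from transient state s. Then h(Down) = 1 and h(Throttled) = 0. By first-step analysis:
h(Idle) = 0.06·1 + 0.28·h(Idle) + 0.2·h(Busy) + 0.18·h(Overloaded) + 0.28·0
h(Busy) = 0.14·1 + 0.28·h(Idle) + 0.12·h(Busy) + 0.26·h(Overloaded) + 0.2·0
h(Overloaded) = 0.14·1 + 0.14·h(Idle) + 0.26·h(Busy) + 0.16·h(Overloaded) + 0.3·0
Solving: h(Idle) = 0.2534, h(Busy) = 0.3318, h(Overloaded) = 0.3116.
Starting from Idle, the probability is 0.2534.

0.2534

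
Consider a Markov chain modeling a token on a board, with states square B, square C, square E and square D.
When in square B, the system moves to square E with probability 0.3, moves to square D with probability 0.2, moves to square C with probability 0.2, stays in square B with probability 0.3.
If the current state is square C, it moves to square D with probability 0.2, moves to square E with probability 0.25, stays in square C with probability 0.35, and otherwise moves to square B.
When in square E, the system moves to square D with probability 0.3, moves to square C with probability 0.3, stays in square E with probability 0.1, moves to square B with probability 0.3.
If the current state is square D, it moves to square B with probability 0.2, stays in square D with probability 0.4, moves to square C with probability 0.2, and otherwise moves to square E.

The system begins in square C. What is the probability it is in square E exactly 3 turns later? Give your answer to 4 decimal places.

0.2171

Propagate the distribution vector 3 turns from square C.
After 0 turns: (0.0000, 1.0000, 0.0000, 0.0000)
After 1 turn: (0.2000, 0.3500, 0.2500, 0.2000)
After 2 turns: (0.2450, 0.2775, 0.2125, 0.2650)
After 3 turns: (0.2458, 0.2629, 0.2171, 0.2743)
P(in square E after 3 turns) = 0.2171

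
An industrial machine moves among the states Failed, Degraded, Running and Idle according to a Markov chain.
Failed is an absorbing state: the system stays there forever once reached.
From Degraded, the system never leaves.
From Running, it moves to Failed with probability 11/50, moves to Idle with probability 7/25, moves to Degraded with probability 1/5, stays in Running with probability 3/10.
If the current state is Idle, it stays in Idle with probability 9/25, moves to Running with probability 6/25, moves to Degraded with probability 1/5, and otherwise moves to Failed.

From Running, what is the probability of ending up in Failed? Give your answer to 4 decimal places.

Let h(s) be the probability of absorption at Failed starting from transient state s. Then h(Failed) = 1 and h(Degraded) = 0. By first-step analysis:
h(Running) = 0.22·1 + 0.2·0 + 0.3·h(Running) + 0.28·h(Idle)
h(Idle) = 0.2·1 + 0.2·0 + 0.24·h(Running) + 0.36·h(Idle)
Solving: h(Running) = 0.5168, h(Idle) = 0.5063.
Starting from Running, the probability is 0.5168.

0.5168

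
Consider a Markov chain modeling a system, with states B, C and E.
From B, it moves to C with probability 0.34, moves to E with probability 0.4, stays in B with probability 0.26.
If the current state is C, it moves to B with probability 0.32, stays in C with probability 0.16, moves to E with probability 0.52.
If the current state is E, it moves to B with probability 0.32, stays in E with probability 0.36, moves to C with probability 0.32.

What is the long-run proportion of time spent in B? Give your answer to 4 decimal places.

Let the stationary distribution be π with π = πP and π_1 + π_2 + π_3 = 1.
π_1 = 0.26·π_1 + 0.32·π_2 + 0.32·π_3
π_2 = 0.34·π_1 + 0.16·π_2 + 0.32·π_3
Solving with the normalization constraint gives π = (0.3019, 0.2811, 0.4170).
So the stationary probability of B is 0.3019.

0.3019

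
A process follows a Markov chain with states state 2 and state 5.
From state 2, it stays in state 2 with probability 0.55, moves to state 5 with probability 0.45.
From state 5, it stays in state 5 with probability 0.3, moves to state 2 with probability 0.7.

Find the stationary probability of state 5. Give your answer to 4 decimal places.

0.3913

Let the stationary distribution be π with π = πP and π_1 + π_2 = 1.
π_1 = 0.55·π_1 + 0.7·π_2
Solving with the normalization constraint gives π = (0.6087, 0.3913).
So the stationary probability of state 5 is 0.3913.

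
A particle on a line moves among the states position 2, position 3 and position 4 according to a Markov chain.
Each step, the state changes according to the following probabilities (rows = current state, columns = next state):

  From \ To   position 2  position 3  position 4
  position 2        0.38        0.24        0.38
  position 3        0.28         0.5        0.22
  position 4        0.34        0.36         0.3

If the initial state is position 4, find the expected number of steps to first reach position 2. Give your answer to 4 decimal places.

3.1758

Let t(s) be the expected number of steps to first reach position 2 from state s, with t(position 2) = 0. Conditioning on the first step:
t(position 3) = 1 + 0.5·t(position 3) + 0.22·t(position 4)
t(position 4) = 1 + 0.36·t(position 3) + 0.3·t(position 4)
Solving: t(position 3) = 3.3973, t(position 4) = 3.1758.
Expected steps from position 4 to position 2: 3.1758.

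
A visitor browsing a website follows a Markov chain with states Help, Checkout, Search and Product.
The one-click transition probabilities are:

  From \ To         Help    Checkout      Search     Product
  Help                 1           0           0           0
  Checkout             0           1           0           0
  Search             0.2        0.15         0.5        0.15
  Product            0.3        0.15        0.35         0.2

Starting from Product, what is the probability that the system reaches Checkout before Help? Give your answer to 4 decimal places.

Let h(s) be the probability of absorption at Checkout starting from transient state s. Then h(Checkout) = 1 and h(Help) = 0. By first-step analysis:
h(Search) = 0.2·0 + 0.15·1 + 0.5·h(Search) + 0.15·h(Product)
h(Product) = 0.3·0 + 0.15·1 + 0.35·h(Search) + 0.2·h(Product)
Solving: h(Search) = 0.4101, h(Product) = 0.3669.
Starting from Product, the probability is 0.3669.

0.3669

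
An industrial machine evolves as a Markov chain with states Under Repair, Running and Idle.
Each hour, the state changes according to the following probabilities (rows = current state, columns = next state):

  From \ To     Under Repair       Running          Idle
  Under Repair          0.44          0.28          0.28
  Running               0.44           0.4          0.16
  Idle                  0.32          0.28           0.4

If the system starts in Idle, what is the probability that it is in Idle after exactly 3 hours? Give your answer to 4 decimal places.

0.2777

Propagate the distribution vector 3 hours from Idle.
After 0 hours: (0.0000, 0.0000, 1.0000)
After 1 hour: (0.3200, 0.2800, 0.4000)
After 2 hours: (0.3920, 0.3136, 0.2944)
After 3 hours: (0.4047, 0.3176, 0.2777)
P(in Idle after 3 hours) = 0.2777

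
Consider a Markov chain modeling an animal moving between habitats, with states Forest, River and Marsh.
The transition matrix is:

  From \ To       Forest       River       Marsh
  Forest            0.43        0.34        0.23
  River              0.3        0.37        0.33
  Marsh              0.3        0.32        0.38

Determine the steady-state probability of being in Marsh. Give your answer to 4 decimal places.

0.3111

Let the stationary distribution be π with π = πP and π_1 + π_2 + π_3 = 1.
π_1 = 0.43·π_1 + 0.3·π_2 + 0.3·π_3
π_2 = 0.34·π_1 + 0.37·π_2 + 0.32·π_3
Solving with the normalization constraint gives π = (0.3448, 0.3441, 0.3111).
So the stationary probability of Marsh is 0.3111.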